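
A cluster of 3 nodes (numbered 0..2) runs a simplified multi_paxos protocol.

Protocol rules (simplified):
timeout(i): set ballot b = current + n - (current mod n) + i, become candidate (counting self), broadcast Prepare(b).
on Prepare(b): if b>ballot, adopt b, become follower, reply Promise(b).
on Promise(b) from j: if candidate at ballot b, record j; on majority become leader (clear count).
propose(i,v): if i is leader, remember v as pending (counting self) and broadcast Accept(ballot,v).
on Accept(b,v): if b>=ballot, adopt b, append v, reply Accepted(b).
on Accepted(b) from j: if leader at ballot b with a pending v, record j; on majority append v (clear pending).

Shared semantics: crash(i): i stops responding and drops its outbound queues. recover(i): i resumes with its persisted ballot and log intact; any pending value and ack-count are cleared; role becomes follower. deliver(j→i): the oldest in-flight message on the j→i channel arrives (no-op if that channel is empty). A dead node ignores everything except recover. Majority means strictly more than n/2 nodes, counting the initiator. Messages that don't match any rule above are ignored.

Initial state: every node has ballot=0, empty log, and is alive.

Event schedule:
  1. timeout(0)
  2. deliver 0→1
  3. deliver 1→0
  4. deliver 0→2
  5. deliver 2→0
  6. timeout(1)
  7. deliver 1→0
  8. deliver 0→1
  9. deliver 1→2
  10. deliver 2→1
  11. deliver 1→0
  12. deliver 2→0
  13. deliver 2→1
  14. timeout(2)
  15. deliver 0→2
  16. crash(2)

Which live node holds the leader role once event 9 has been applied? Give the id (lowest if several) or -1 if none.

1

[1] timeout(0) → N0(cand b3 [-])
[2] deliver 0→1 → N1(foll b3 [-])
[3] deliver 1→0 → N0(lead b3 [-])
[4] deliver 0→2 → N2(foll b3 [-])
[5] deliver 2→0 → ∅
[6] timeout(1) → N1(cand b7 [-])
[7] deliver 1→0 → N0(foll b7 [-])
[8] deliver 0→1 → N1(lead b7 [-])
[9] deliver 1→2 → N2(foll b7 [-])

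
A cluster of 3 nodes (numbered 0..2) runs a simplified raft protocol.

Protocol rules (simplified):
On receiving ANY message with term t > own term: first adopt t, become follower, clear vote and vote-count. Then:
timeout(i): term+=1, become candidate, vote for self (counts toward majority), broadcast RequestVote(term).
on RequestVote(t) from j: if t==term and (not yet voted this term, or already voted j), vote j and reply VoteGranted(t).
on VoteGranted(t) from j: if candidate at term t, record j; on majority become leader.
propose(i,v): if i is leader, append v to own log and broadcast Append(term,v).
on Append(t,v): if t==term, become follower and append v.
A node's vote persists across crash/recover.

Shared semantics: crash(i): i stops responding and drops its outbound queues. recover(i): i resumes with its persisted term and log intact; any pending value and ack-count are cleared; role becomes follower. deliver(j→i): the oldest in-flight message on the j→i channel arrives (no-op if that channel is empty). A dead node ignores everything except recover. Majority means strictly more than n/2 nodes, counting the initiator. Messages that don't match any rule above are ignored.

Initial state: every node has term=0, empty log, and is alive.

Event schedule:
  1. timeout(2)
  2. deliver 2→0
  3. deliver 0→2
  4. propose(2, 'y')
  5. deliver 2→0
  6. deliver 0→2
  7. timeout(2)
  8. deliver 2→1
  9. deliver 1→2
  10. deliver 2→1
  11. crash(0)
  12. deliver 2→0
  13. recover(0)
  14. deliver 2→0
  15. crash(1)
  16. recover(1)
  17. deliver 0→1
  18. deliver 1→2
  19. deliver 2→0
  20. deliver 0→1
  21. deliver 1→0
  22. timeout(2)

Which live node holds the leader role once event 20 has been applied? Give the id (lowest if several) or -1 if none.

-1

after 1 — timeout(2): n2:cand/t1/[-]
after 2 — deliver 2→0: n0:foll/t1/[-]
after 3 — deliver 0→2: n2:lead/t1/[-]
after 4 — propose(2,'y'): n2:lead/t1/[y]
after 5 — deliver 2→0: n0:foll/t1/[y]
after 6 — deliver 0→2: ·
after 7 — timeout(2): n2:cand/t2/[y]
after 8 — deliver 2→1: n1:foll/t1/[-]
after 9 — deliver 1→2: ·
after 10 — deliver 2→1: n1:foll/t1/[y]
after 11 — crash(0): n0:✗foll/t1/[y]
after 12 — deliver 2→0: ·
after 13 — recover(0): n0:foll/t1/[y]
after 14 — deliver 2→0: n0:foll/t2/[y]
after 15 — crash(1): n1:✗foll/t1/[y]
after 16 — recover(1): n1:foll/t1/[y]
after 17 — deliver 0→1: ·
after 18 — deliver 1→2: ·
after 19 — deliver 2→0: ·
after 20 — deliver 0→1: ·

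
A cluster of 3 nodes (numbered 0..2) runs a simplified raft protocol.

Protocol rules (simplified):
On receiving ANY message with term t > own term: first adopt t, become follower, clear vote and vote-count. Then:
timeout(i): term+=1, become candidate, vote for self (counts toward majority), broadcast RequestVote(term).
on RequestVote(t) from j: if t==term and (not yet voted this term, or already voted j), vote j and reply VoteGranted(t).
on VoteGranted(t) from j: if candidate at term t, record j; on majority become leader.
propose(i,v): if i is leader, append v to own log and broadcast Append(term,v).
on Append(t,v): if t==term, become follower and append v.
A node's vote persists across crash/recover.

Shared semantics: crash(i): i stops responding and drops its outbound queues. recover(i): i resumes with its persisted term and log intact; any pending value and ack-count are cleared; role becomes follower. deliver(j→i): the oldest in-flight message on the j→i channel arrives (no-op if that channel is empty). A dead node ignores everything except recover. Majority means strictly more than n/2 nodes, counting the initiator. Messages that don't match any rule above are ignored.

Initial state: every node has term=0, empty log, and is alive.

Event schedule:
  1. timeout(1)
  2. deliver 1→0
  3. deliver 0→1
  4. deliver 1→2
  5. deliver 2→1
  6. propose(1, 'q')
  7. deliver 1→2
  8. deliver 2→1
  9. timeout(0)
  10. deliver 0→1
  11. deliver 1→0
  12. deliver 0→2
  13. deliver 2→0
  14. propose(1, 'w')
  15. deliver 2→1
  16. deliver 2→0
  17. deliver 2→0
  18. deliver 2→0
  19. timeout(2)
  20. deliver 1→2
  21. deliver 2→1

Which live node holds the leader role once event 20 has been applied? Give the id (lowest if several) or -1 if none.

0

[1] timeout(1) → N1(cand t1 [-])
[2] deliver 1→0 → N0(foll t1 [-])
[3] deliver 0→1 → N1(lead t1 [-])
[4] deliver 1→2 → N2(foll t1 [-])
[5] deliver 2→1 → ∅
[6] propose(1,'q') → N1(lead t1 [q])
[7] deliver 1→2 → N2(foll t1 [q])
[8] deliver 2→1 → ∅
[9] timeout(0) → N0(cand t2 [-])
[10] deliver 0→1 → N1(foll t2 [q])
[11] deliver 1→0 → ∅
[12] deliver 0→2 → N2(foll t2 [q])
[13] deliver 2→0 → N0(lead t2 [-])
[14] propose(1,'w') → ∅
[15] deliver 2→1 → ∅
[16] deliver 2→0 → ∅
[17] deliver 2→0 → ∅
[18] deliver 2→0 → ∅
[19] timeout(2) → N2(cand t3 [q])
[20] deliver 1→2 → ∅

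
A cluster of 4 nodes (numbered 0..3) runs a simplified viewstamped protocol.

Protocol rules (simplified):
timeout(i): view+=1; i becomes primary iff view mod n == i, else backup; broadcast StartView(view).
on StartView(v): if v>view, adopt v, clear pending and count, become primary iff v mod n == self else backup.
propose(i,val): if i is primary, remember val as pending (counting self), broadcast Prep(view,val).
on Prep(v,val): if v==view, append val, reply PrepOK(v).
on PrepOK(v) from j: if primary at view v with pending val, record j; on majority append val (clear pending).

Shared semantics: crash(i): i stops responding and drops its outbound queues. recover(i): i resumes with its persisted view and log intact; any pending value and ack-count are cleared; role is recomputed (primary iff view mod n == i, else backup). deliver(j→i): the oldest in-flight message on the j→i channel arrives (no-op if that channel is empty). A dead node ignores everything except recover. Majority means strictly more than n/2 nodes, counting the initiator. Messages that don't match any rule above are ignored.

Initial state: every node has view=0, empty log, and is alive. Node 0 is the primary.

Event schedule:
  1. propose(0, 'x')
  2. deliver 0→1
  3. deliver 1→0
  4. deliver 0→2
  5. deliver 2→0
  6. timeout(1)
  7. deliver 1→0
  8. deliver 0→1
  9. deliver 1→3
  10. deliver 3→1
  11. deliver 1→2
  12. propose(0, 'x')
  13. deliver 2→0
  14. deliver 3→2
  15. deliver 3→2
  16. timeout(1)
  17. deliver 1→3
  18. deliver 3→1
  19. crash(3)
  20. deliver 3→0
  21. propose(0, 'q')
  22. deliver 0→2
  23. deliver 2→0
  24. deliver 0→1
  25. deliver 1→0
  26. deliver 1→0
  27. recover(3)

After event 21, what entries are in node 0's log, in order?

x

step 1 propose(0,'x'): —
step 2 deliver 0→1: 1={back,v=0,log=x}
step 3 deliver 1→0: —
step 4 deliver 0→2: 2={back,v=0,log=x}
step 5 deliver 2→0: 0={prim,v=0,log=x}
step 6 timeout(1): 1={prim,v=1,log=x}
step 7 deliver 1→0: 0={back,v=1,log=x}
step 8 deliver 0→1: —
step 9 deliver 1→3: 3={back,v=1,log=-}
step 10 deliver 3→1: —
step 11 deliver 1→2: 2={back,v=1,log=x}
step 12 propose(0,'x'): —
step 13 deliver 2→0: —
step 14 deliver 3→2: —
step 15 deliver 3→2: —
step 16 timeout(1): 1={back,v=2,log=x}
step 17 deliver 1→3: 3={back,v=2,log=-}
step 18 deliver 3→1: —
step 19 crash(3): 3={✗back,v=2,log=-}
step 20 deliver 3→0: —
step 21 propose(0,'q'): —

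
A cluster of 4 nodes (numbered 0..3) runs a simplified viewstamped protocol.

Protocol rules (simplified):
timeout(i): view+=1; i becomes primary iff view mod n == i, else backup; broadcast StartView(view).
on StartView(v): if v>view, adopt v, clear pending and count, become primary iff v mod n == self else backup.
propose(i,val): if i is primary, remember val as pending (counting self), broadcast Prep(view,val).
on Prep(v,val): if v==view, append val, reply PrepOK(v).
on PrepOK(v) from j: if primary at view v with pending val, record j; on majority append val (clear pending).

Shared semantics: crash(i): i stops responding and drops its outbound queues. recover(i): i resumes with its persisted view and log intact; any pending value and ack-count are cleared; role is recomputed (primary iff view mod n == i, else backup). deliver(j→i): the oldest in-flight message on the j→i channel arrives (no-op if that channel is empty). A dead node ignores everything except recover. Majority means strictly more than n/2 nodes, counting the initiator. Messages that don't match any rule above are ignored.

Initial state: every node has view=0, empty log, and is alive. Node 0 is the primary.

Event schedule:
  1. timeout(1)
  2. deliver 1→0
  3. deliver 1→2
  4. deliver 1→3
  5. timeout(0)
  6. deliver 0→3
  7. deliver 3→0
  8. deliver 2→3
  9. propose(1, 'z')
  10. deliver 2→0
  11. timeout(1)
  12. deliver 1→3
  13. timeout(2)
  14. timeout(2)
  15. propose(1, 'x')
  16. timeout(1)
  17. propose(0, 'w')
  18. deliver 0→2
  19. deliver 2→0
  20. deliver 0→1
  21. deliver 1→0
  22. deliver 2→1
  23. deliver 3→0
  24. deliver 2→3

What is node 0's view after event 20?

after 1 — timeout(1): n1:prim/v1/[-]
after 2 — deliver 1→0: n0:back/v1/[-]
after 3 — deliver 1→2: n2:back/v1/[-]
after 4 — deliver 1→3: n3:back/v1/[-]
after 5 — timeout(0): n0:back/v2/[-]
after 6 — deliver 0→3: n3:back/v2/[-]
after 7 — deliver 3→0: ·
after 8 — deliver 2→3: ·
after 9 — propose(1,'z'): ·
after 10 — deliver 2→0: ·
after 11 — timeout(1): n1:back/v2/[-]
after 12 — deliver 1→3: ·
after 13 — timeout(2): n2:prim/v2/[-]
after 14 — timeout(2): n2:back/v3/[-]
after 15 — propose(1,'x'): ·
after 16 — timeout(1): n1:back/v3/[-]
after 17 — propose(0,'w'): ·
after 18 — deliver 0→2: ·
after 19 — deliver 2→0: ·
after 20 — deliver 0→1: ·

2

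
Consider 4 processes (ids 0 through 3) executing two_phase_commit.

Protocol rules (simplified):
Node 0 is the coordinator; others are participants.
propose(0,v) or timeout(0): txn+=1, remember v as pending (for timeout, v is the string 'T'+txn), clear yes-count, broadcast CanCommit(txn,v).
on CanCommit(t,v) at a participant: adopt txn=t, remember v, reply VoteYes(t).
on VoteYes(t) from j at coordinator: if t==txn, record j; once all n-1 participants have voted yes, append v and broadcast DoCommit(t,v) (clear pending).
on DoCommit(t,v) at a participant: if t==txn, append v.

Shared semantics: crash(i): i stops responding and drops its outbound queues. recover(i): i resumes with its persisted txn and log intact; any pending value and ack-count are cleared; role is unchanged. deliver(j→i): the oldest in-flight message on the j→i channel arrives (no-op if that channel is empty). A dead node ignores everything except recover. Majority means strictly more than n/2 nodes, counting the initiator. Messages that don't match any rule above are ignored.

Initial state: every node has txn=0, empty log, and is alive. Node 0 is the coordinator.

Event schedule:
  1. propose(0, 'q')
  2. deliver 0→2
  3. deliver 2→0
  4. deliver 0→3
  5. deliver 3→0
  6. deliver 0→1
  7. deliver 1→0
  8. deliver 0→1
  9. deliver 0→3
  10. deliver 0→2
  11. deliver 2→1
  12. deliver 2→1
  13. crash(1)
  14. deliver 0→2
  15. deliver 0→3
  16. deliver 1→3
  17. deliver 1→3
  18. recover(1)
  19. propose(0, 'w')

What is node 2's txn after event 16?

1

1. propose(0,'q'):  <0:coor t1 ->
2. deliver 0→2:  <2:part t1 ->
3. deliver 2→0:  nop
4. deliver 0→3:  <3:part t1 ->
5. deliver 3→0:  nop
6. deliver 0→1:  <1:part t1 ->
7. deliver 1→0:  <0:coor t1 q>
8. deliver 0→1:  <1:part t1 q>
9. deliver 0→3:  <3:part t1 q>
10. deliver 0→2:  <2:part t1 q>
11. deliver 2→1:  nop
12. deliver 2→1:  nop
13. crash(1):  <1:✗part t1 q>
14. deliver 0→2:  nop
15. deliver 0→3:  nop
16. deliver 1→3:  nop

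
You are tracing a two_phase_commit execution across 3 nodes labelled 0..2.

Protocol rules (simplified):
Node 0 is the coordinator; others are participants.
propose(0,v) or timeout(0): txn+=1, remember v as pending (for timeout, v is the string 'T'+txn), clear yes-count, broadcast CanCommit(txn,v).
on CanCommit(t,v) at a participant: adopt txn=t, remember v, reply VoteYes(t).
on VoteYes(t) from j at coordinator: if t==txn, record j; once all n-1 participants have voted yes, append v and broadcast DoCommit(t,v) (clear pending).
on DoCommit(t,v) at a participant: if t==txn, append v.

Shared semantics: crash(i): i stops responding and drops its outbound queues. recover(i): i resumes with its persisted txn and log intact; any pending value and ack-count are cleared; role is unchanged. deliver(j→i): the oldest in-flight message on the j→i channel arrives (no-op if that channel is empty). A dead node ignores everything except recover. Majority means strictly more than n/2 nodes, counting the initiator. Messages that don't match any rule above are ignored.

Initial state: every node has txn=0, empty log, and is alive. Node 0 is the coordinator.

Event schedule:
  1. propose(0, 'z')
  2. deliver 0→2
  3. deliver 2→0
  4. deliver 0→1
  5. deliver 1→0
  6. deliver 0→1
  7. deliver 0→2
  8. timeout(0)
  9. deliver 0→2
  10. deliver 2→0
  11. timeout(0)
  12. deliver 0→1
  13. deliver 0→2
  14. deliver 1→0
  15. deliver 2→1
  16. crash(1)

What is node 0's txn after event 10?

2

[1] propose(0,'z') → N0(coor t1 [-])
[2] deliver 0→2 → N2(part t1 [-])
[3] deliver 2→0 → ∅
[4] deliver 0→1 → N1(part t1 [-])
[5] deliver 1→0 → N0(coor t1 [z])
[6] deliver 0→1 → N1(part t1 [z])
[7] deliver 0→2 → N2(part t1 [z])
[8] timeout(0) → N0(coor t2 [z])
[9] deliver 0→2 → N2(part t2 [z])
[10] deliver 2→0 → ∅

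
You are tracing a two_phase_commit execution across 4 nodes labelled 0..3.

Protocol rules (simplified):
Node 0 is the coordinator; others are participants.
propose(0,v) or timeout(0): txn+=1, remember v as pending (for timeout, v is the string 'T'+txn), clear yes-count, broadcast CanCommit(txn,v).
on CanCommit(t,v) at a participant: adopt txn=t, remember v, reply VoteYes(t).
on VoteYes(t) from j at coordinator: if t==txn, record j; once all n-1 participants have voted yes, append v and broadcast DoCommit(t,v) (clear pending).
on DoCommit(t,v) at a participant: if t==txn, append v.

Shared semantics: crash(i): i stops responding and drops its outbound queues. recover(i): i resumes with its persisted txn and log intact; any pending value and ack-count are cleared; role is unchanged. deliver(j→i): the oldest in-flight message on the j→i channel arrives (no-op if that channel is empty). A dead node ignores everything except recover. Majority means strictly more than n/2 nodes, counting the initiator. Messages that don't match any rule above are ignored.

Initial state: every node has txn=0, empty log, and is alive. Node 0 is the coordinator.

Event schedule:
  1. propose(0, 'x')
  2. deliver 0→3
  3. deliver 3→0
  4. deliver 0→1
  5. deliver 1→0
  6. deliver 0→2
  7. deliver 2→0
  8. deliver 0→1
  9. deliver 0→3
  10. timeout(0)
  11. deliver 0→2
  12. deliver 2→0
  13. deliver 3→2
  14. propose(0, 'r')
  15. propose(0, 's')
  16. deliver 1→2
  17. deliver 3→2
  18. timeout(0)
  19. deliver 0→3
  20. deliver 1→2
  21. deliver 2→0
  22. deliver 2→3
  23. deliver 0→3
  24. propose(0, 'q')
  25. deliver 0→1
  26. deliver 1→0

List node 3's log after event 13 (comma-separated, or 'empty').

[1] propose(0,'x') → N0(coor t1 [-])
[2] deliver 0→3 → N3(part t1 [-])
[3] deliver 3→0 → ∅
[4] deliver 0→1 → N1(part t1 [-])
[5] deliver 1→0 → ∅
[6] deliver 0→2 → N2(part t1 [-])
[7] deliver 2→0 → N0(coor t1 [x])
[8] deliver 0→1 → N1(part t1 [x])
[9] deliver 0→3 → N3(part t1 [x])
[10] timeout(0) → N0(coor t2 [x])
[11] deliver 0→2 → N2(part t1 [x])
[12] deliver 2→0 → ∅
[13] deliver 3→2 → ∅

x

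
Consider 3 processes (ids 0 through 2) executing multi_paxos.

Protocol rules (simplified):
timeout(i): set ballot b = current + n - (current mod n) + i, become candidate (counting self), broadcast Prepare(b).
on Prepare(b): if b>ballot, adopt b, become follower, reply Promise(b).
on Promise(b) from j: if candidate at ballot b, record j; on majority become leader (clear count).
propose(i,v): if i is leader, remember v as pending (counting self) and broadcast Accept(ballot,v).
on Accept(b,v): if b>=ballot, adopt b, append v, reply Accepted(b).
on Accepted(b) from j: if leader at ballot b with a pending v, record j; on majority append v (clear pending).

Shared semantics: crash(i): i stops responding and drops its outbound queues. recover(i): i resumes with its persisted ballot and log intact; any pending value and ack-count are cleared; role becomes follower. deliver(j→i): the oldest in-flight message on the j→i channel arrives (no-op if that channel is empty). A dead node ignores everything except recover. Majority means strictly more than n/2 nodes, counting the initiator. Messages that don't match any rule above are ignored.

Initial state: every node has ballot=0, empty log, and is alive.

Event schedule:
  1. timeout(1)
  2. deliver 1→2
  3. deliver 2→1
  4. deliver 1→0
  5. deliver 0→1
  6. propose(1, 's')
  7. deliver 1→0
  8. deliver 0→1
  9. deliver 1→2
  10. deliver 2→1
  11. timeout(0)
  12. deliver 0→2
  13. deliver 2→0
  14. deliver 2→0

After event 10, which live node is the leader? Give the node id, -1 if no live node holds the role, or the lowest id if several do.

1

after 1 — timeout(1): n1:cand/b4/[-]
after 2 — deliver 1→2: n2:foll/b4/[-]
after 3 — deliver 2→1: n1:lead/b4/[-]
after 4 — deliver 1→0: n0:foll/b4/[-]
after 5 — deliver 0→1: ·
after 6 — propose(1,'s'): ·
after 7 — deliver 1→0: n0:foll/b4/[s]
after 8 — deliver 0→1: n1:lead/b4/[s]
after 9 — deliver 1→2: n2:foll/b4/[s]
after 10 — deliver 2→1: ·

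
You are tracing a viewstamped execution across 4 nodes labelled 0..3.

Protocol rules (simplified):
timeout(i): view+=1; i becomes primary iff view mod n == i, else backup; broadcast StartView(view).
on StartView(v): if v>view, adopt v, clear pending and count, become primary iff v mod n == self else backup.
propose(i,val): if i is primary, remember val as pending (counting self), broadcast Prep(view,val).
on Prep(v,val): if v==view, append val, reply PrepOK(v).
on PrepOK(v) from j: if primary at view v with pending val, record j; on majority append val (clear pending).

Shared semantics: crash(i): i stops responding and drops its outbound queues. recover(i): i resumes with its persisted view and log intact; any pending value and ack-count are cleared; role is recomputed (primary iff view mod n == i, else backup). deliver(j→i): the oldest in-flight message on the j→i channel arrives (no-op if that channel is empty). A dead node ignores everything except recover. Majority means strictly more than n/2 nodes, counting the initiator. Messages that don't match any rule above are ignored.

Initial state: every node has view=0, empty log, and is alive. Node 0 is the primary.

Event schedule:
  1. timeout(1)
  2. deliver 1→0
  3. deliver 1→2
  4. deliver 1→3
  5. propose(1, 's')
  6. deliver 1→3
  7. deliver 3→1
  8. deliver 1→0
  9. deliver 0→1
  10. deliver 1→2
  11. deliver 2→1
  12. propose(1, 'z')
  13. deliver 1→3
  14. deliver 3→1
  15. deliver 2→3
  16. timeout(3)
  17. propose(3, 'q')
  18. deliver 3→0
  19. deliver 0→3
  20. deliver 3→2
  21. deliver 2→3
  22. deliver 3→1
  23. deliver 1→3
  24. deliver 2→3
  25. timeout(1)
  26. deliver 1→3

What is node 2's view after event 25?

step 1 timeout(1): 1={prim,v=1,log=-}
step 2 deliver 1→0: 0={back,v=1,log=-}
step 3 deliver 1→2: 2={back,v=1,log=-}
step 4 deliver 1→3: 3={back,v=1,log=-}
step 5 propose(1,'s'): —
step 6 deliver 1→3: 3={back,v=1,log=s}
step 7 deliver 3→1: —
step 8 deliver 1→0: 0={back,v=1,log=s}
step 9 deliver 0→1: 1={prim,v=1,log=s}
step 10 deliver 1→2: 2={back,v=1,log=s}
step 11 deliver 2→1: —
step 12 propose(1,'z'): —
step 13 deliver 1→3: 3={back,v=1,log=s,z}
step 14 deliver 3→1: —
step 15 deliver 2→3: —
step 16 timeout(3): 3={back,v=2,log=s,z}
step 17 propose(3,'q'): —
step 18 deliver 3→0: 0={back,v=2,log=s}
step 19 deliver 0→3: —
step 20 deliver 3→2: 2={prim,v=2,log=s}
step 21 deliver 2→3: —
step 22 deliver 3→1: 1={back,v=2,log=s}
step 23 deliver 1→3: —
step 24 deliver 2→3: —
step 25 timeout(1): 1={back,v=3,log=s}

2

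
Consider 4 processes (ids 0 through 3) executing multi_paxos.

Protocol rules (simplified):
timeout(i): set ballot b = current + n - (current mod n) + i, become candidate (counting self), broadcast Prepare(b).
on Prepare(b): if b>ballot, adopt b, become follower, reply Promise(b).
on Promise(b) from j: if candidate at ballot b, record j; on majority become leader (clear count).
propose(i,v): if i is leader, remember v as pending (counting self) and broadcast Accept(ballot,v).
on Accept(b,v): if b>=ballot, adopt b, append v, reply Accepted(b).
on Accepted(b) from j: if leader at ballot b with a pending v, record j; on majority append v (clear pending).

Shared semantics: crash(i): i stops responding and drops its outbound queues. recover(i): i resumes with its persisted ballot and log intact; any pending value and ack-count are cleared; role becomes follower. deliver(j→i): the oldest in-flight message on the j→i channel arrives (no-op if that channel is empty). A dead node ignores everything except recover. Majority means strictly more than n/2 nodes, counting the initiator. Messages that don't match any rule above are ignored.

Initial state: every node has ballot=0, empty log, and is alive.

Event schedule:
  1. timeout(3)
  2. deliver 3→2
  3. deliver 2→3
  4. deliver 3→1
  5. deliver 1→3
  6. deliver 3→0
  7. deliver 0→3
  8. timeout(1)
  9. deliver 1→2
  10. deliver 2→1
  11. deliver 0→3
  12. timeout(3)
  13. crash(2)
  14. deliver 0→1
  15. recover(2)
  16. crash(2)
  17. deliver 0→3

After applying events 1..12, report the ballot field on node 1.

9

e1 timeout(3): 3[cand,b=7,-]
e2 deliver 3→2: 2[foll,b=7,-]
e3 deliver 2→3: ·
e4 deliver 3→1: 1[foll,b=7,-]
e5 deliver 1→3: 3[lead,b=7,-]
e6 deliver 3→0: 0[foll,b=7,-]
e7 deliver 0→3: ·
e8 timeout(1): 1[cand,b=9,-]
e9 deliver 1→2: 2[foll,b=9,-]
e10 deliver 2→1: ·
e11 deliver 0→3: ·
e12 timeout(3): 3[cand,b=11,-]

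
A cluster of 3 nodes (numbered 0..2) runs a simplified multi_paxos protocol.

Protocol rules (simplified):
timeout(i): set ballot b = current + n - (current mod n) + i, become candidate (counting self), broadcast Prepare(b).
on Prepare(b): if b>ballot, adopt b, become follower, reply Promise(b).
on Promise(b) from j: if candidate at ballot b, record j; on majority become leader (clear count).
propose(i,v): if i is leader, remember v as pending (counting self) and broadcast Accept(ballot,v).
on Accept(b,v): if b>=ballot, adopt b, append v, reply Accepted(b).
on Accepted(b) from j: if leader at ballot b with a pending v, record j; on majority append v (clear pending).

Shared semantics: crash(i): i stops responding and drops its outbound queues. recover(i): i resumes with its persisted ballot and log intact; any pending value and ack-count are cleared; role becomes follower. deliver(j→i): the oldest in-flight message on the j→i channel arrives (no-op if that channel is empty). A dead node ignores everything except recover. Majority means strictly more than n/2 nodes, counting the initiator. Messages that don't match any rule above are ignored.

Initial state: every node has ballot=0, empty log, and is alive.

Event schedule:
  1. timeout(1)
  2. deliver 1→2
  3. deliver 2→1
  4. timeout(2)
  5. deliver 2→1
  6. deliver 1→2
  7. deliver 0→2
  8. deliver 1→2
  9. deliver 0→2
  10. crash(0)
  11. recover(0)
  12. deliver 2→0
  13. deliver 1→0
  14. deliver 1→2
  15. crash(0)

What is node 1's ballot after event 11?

step 1 timeout(1): 1={cand,b=4,log=-}
step 2 deliver 1→2: 2={foll,b=4,log=-}
step 3 deliver 2→1: 1={lead,b=4,log=-}
step 4 timeout(2): 2={cand,b=8,log=-}
step 5 deliver 2→1: 1={foll,b=8,log=-}
step 6 deliver 1→2: 2={lead,b=8,log=-}
step 7 deliver 0→2: —
step 8 deliver 1→2: —
step 9 deliver 0→2: —
step 10 crash(0): 0={✗foll,b=0,log=-}
step 11 recover(0): 0={foll,b=0,log=-}

8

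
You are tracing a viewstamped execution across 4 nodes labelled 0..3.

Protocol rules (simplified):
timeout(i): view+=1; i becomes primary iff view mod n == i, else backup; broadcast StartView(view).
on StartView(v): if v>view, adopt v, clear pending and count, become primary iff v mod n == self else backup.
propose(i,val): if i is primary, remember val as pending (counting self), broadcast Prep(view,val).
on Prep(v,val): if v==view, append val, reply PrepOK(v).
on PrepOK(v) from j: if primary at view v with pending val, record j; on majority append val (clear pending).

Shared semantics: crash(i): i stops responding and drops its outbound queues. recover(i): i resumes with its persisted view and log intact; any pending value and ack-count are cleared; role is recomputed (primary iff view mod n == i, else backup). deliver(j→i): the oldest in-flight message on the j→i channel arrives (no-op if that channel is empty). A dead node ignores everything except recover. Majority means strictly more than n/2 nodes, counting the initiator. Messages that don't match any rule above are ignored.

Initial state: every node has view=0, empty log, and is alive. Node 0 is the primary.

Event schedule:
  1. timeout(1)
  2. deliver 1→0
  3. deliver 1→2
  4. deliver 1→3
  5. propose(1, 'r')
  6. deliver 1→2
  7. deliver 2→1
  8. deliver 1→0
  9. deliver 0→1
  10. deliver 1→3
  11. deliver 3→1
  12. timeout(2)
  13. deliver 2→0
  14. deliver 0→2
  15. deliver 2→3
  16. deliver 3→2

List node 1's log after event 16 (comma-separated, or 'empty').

r

after 1 — timeout(1): n1:prim/v1/[-]
after 2 — deliver 1→0: n0:back/v1/[-]
after 3 — deliver 1→2: n2:back/v1/[-]
after 4 — deliver 1→3: n3:back/v1/[-]
after 5 — propose(1,'r'): ·
after 6 — deliver 1→2: n2:back/v1/[r]
after 7 — deliver 2→1: ·
after 8 — deliver 1→0: n0:back/v1/[r]
after 9 — deliver 0→1: n1:prim/v1/[r]
after 10 — deliver 1→3: n3:back/v1/[r]
after 11 — deliver 3→1: ·
after 12 — timeout(2): n2:prim/v2/[r]
after 13 — deliver 2→0: n0:back/v2/[r]
after 14 — deliver 0→2: ·
after 15 — deliver 2→3: n3:back/v2/[r]
after 16 — deliver 3→2: ·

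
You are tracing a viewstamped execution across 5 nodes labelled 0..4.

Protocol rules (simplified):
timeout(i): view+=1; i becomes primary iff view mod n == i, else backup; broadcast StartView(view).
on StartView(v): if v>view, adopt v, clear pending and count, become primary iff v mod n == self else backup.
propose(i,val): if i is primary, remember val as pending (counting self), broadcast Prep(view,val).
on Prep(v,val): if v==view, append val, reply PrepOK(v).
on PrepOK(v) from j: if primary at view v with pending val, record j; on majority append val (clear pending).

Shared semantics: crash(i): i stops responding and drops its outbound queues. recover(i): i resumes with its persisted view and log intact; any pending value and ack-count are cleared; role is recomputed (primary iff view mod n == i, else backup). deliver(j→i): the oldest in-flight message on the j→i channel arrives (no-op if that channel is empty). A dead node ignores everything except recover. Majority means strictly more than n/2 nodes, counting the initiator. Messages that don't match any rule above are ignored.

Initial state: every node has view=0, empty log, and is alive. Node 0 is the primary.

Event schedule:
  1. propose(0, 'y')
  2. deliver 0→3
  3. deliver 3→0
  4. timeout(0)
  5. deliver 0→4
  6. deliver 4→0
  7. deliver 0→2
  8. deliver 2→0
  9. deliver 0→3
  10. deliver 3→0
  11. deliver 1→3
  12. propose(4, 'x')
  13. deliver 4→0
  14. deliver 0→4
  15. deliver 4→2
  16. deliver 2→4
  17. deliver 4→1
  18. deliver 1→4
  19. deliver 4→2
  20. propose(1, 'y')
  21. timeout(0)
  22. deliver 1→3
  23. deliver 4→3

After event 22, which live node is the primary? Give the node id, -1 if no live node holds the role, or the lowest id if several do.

after 1 — propose(0,'y'): ·
after 2 — deliver 0→3: n3:back/v0/[y]
after 3 — deliver 3→0: ·
after 4 — timeout(0): n0:back/v1/[-]
after 5 — deliver 0→4: n4:back/v0/[y]
after 6 — deliver 4→0: ·
after 7 — deliver 0→2: n2:back/v0/[y]
after 8 — deliver 2→0: ·
after 9 — deliver 0→3: n3:back/v1/[y]
after 10 — deliver 3→0: ·
after 11 — deliver 1→3: ·
after 12 — propose(4,'x'): ·
after 13 — deliver 4→0: ·
after 14 — deliver 0→4: n4:back/v1/[y]
after 15 — deliver 4→2: ·
after 16 — deliver 2→4: ·
after 17 — deliver 4→1: ·
after 18 — deliver 1→4: ·
after 19 — deliver 4→2: ·
after 20 — propose(1,'y'): ·
after 21 — timeout(0): n0:back/v2/[-]
after 22 — deliver 1→3: ·

-1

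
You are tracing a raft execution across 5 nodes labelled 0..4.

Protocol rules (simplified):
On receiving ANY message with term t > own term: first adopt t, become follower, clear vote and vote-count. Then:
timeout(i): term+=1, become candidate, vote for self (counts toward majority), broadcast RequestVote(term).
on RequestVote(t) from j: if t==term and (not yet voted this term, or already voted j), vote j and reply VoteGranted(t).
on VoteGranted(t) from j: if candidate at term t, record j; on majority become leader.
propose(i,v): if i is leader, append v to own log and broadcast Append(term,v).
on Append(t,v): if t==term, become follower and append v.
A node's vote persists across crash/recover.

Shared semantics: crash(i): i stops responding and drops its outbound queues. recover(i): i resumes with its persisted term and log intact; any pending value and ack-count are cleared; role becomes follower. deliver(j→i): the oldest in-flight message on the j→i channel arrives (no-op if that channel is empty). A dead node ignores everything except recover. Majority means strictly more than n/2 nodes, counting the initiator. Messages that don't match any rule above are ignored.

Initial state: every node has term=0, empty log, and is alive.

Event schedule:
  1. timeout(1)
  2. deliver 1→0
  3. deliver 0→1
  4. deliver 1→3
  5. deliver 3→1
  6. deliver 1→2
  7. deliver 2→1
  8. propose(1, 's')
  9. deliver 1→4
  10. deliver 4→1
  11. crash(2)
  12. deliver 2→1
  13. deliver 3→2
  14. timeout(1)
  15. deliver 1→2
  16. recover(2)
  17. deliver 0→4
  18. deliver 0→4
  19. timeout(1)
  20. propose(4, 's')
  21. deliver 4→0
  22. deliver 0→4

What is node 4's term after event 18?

step 1 timeout(1): 1={cand,t=1,log=-}
step 2 deliver 1→0: 0={foll,t=1,log=-}
step 3 deliver 0→1: —
step 4 deliver 1→3: 3={foll,t=1,log=-}
step 5 deliver 3→1: 1={lead,t=1,log=-}
step 6 deliver 1→2: 2={foll,t=1,log=-}
step 7 deliver 2→1: —
step 8 propose(1,'s'): 1={lead,t=1,log=s}
step 9 deliver 1→4: 4={foll,t=1,log=-}
step 10 deliver 4→1: —
step 11 crash(2): 2={✗foll,t=1,log=-}
step 12 deliver 2→1: —
step 13 deliver 3→2: —
step 14 timeout(1): 1={cand,t=2,log=s}
step 15 deliver 1→2: —
step 16 recover(2): 2={foll,t=1,log=-}
step 17 deliver 0→4: —
step 18 deliver 0→4: —

1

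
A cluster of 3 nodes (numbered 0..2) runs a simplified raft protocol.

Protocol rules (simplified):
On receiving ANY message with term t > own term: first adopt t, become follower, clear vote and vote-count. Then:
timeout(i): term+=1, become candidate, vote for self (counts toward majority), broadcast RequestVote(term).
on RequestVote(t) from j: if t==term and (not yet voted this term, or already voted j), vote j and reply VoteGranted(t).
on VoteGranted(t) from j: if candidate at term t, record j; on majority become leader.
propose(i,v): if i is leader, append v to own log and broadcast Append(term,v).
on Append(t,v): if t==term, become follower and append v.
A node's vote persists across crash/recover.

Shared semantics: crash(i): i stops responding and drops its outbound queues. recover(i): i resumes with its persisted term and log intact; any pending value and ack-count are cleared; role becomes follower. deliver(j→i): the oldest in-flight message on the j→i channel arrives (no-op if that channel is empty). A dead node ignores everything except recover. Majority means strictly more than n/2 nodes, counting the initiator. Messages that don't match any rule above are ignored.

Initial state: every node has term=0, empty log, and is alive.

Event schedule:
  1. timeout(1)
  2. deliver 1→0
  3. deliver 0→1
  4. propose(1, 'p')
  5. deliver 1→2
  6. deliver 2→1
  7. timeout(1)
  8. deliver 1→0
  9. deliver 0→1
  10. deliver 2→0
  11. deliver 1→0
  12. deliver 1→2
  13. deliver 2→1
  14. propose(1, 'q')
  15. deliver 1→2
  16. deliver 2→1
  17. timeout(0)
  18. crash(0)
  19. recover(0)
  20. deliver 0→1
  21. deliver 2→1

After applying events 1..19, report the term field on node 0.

1. timeout(1):  <1:cand t1 ->
2. deliver 1→0:  <0:foll t1 ->
3. deliver 0→1:  <1:lead t1 ->
4. propose(1,'p'):  <1:lead t1 p>
5. deliver 1→2:  <2:foll t1 ->
6. deliver 2→1:  nop
7. timeout(1):  <1:cand t2 p>
8. deliver 1→0:  <0:foll t1 p>
9. deliver 0→1:  nop
10. deliver 2→0:  nop
11. deliver 1→0:  <0:foll t2 p>
12. deliver 1→2:  <2:foll t1 p>
13. deliver 2→1:  nop
14. propose(1,'q'):  nop
15. deliver 1→2:  <2:foll t2 p>
16. deliver 2→1:  <1:lead t2 p>
17. timeout(0):  <0:cand t3 p>
18. crash(0):  <0:✗cand t3 p>
19. recover(0):  <0:foll t3 p>

3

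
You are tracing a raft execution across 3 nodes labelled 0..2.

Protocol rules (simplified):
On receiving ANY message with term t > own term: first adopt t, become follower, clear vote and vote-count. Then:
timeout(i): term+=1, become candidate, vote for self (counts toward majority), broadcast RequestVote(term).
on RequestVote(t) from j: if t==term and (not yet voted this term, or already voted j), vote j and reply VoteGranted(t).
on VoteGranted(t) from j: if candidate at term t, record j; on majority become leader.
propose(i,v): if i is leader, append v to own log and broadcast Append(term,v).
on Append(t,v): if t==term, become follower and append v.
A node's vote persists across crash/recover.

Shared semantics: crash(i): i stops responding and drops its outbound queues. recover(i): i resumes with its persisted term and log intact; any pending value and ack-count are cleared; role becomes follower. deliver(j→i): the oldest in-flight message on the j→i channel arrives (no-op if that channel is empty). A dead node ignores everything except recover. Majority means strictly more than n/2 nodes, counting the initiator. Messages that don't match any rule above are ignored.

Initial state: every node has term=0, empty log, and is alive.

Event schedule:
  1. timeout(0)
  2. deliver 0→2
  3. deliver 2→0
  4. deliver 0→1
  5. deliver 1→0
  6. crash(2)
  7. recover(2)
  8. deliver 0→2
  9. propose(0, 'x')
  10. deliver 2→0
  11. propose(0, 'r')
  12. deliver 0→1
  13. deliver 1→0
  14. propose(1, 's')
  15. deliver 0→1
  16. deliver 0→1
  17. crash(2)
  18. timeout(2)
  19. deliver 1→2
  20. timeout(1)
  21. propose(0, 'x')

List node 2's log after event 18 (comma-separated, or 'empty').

e1 timeout(0): 0[cand,t=1,-]
e2 deliver 0→2: 2[foll,t=1,-]
e3 deliver 2→0: 0[lead,t=1,-]
e4 deliver 0→1: 1[foll,t=1,-]
e5 deliver 1→0: ·
e6 crash(2): 2[✗foll,t=1,-]
e7 recover(2): 2[foll,t=1,-]
e8 deliver 0→2: ·
e9 propose(0,'x'): 0[lead,t=1,x]
e10 deliver 2→0: ·
e11 propose(0,'r'): 0[lead,t=1,x,r]
e12 deliver 0→1: 1[foll,t=1,x]
e13 deliver 1→0: ·
e14 propose(1,'s'): ·
e15 deliver 0→1: 1[foll,t=1,x,r]
e16 deliver 0→1: ·
e17 crash(2): 2[✗foll,t=1,-]
e18 timeout(2): ·

empty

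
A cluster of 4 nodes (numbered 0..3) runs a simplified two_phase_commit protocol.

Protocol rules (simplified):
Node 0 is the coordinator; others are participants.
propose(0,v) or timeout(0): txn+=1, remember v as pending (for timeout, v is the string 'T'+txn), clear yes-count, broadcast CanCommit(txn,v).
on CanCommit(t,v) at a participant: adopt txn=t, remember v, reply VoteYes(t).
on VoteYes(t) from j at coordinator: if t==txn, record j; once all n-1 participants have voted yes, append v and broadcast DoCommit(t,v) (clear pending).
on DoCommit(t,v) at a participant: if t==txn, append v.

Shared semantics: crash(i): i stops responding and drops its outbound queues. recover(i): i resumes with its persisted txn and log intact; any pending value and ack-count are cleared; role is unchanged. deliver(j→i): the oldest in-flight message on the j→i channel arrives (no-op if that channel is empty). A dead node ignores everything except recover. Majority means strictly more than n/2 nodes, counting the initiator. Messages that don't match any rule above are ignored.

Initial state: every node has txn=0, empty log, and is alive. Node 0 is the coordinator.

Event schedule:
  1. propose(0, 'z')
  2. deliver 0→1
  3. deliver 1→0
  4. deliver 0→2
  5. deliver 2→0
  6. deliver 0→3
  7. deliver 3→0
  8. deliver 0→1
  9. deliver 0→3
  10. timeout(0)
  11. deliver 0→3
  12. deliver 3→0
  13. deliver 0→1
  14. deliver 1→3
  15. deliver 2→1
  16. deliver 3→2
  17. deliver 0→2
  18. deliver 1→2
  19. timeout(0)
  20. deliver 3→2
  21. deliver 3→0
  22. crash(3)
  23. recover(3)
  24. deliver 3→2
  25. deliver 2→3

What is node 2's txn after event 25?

after 1 — propose(0,'z'): n0:coor/t1/[-]
after 2 — deliver 0→1: n1:part/t1/[-]
after 3 — deliver 1→0: ·
after 4 — deliver 0→2: n2:part/t1/[-]
after 5 — deliver 2→0: ·
after 6 — deliver 0→3: n3:part/t1/[-]
after 7 — deliver 3→0: n0:coor/t1/[z]
after 8 — deliver 0→1: n1:part/t1/[z]
after 9 — deliver 0→3: n3:part/t1/[z]
after 10 — timeout(0): n0:coor/t2/[z]
after 11 — deliver 0→3: n3:part/t2/[z]
after 12 — deliver 3→0: ·
after 13 — deliver 0→1: n1:part/t2/[z]
after 14 — deliver 1→3: ·
after 15 — deliver 2→1: ·
after 16 — deliver 3→2: ·
after 17 — deliver 0→2: n2:part/t1/[z]
after 18 — deliver 1→2: ·
after 19 — timeout(0): n0:coor/t3/[z]
after 20 — deliver 3→2: ·
after 21 — deliver 3→0: ·
after 22 — crash(3): n3:✗part/t2/[z]
after 23 — recover(3): n3:part/t2/[z]
after 24 — deliver 3→2: ·
after 25 — deliver 2→3: ·

1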